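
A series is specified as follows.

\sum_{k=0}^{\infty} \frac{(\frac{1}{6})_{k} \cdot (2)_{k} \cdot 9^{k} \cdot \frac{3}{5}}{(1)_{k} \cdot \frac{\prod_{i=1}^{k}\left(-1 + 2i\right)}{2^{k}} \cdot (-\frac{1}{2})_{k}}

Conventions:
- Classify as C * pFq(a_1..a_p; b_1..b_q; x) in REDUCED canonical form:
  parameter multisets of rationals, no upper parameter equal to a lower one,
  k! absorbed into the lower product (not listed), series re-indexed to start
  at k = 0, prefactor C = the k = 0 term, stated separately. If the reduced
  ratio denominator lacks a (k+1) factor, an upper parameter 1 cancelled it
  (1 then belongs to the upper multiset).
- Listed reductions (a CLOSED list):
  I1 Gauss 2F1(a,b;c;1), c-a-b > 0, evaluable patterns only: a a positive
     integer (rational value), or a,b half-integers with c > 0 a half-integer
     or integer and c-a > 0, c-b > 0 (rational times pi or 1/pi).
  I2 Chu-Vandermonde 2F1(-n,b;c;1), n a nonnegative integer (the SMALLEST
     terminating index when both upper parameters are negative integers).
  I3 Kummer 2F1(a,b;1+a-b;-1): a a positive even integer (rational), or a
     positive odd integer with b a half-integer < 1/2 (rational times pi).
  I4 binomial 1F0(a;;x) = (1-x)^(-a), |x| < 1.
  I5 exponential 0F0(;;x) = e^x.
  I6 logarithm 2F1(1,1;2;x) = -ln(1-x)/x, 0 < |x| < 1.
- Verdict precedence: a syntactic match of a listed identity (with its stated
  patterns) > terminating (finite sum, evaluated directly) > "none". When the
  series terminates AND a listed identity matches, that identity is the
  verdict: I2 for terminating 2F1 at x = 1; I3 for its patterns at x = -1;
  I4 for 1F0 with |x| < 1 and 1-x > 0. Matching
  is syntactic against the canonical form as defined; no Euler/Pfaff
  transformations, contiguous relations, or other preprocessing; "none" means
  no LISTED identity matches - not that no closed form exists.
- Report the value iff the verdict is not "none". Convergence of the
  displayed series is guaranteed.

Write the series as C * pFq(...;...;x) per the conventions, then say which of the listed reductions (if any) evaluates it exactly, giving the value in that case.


Prefactor \frac{3}{5}, argument 9: 2F2 with upper {\frac{1}{6}, 2} over lower {-\frac{1}{2}, \frac{1}{2}}. Verdict: none here - no I1-I6 shape fits x = 9 with lower {-\frac{1}{2}, \frac{1}{2}}.

The tell: x = 9 and the lower odd product (C = 3/5) is 2^k (1/2)_k.
Step ratio: r(k) = 9 * (k+\frac{1}{6}) (k+2) / [(k-\frac{1}{2}) (k+\frac{1}{2}) (k+1)] - rational; roots negated = parameters, x = 9, C = \frac{3}{5}.


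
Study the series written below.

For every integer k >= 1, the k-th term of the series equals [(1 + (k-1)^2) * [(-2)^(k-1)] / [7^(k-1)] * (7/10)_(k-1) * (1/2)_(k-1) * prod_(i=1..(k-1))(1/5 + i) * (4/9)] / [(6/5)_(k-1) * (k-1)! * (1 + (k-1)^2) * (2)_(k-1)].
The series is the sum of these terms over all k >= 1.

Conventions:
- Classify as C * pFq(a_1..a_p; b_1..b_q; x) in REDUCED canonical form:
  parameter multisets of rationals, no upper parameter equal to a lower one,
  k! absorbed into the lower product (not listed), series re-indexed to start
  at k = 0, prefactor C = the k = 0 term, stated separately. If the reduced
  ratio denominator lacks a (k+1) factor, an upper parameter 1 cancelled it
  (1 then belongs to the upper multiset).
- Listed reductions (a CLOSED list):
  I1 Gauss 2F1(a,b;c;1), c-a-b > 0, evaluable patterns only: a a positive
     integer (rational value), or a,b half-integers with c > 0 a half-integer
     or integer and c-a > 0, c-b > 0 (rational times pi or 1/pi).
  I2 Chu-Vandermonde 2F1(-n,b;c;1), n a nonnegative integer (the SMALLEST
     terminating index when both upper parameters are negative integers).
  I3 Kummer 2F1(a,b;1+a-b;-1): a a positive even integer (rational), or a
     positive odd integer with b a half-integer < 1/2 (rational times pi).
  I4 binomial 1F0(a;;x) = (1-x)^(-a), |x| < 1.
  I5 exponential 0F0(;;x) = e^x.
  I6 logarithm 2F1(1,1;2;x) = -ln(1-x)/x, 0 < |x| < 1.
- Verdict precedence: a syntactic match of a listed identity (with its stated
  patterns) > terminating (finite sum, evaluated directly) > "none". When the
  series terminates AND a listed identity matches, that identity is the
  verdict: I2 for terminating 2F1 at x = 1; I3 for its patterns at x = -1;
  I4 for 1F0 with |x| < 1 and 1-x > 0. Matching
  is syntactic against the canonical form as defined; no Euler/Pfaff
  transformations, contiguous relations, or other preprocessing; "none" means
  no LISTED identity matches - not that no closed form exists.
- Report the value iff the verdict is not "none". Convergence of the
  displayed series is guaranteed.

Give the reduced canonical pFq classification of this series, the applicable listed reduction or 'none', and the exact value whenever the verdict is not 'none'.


Canonical form: C = 4/9 times 2F1 with upper {1/2, 7/10}, lower {2}, x = -2/7. Verdict: none. Every listed pattern misses the 2F1 form at -2/7, upper {1/2, 7/10}.

Key step: from the first term 4/9: the parameter 6/5 appears in both the upper and lower lists and cancels (alongside the other common factor).
Adjacent-term ratio: r(k) = (-2/7) * (k+1/2) (k+7/10) / [(k+2) (k+1)] - rational in k, leading ratio (-2/7); with t_0 = 4/9, classification follows.


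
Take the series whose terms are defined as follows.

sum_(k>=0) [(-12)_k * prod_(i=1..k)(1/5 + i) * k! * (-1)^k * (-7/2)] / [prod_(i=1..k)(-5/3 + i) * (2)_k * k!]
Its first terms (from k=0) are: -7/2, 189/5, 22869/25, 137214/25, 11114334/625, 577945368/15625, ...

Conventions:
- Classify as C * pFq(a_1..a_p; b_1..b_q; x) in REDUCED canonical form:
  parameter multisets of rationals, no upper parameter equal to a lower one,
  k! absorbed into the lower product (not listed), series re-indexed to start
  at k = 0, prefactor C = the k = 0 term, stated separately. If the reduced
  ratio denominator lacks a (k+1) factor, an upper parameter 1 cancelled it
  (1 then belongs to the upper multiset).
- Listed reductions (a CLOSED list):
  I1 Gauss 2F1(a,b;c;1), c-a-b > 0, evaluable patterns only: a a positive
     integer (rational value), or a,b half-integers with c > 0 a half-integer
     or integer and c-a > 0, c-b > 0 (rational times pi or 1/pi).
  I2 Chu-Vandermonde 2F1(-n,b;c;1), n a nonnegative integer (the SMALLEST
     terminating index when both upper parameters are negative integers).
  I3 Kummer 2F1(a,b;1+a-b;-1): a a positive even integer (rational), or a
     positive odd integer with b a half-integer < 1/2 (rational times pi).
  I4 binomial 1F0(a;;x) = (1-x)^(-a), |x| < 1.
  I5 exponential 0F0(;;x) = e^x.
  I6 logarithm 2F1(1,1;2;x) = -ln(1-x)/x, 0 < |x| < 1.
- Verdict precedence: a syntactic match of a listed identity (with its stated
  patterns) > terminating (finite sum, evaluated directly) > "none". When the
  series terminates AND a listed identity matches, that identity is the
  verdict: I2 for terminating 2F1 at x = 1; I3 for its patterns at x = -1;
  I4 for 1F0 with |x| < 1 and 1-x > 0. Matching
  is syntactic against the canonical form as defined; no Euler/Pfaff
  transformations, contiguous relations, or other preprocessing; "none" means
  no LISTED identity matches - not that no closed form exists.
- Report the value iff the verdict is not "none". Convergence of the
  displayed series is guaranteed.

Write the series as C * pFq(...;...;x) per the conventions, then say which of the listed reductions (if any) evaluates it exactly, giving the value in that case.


At argument -1: a 3F2 with upper {-12, 1, 6/5}, lower {-2/3, 2}, scaled by C = -7/2. Verdict: terminating - the sum ends at index 12 because -12 is a negative integer; exact evaluation follows. Hence: 185243311635640363/793457031250.

Key observation: t_0 = -7/2 here, and the lower running product (prefactor -7/2) is a rising factorial.
Ratio: r(k) = (-1) * (k-12) (k+1) (k+6/5) / [(k-2/3) (k+2) (k+1)] ; factor over Q: parameters, x = (-1), and C = -7/2.


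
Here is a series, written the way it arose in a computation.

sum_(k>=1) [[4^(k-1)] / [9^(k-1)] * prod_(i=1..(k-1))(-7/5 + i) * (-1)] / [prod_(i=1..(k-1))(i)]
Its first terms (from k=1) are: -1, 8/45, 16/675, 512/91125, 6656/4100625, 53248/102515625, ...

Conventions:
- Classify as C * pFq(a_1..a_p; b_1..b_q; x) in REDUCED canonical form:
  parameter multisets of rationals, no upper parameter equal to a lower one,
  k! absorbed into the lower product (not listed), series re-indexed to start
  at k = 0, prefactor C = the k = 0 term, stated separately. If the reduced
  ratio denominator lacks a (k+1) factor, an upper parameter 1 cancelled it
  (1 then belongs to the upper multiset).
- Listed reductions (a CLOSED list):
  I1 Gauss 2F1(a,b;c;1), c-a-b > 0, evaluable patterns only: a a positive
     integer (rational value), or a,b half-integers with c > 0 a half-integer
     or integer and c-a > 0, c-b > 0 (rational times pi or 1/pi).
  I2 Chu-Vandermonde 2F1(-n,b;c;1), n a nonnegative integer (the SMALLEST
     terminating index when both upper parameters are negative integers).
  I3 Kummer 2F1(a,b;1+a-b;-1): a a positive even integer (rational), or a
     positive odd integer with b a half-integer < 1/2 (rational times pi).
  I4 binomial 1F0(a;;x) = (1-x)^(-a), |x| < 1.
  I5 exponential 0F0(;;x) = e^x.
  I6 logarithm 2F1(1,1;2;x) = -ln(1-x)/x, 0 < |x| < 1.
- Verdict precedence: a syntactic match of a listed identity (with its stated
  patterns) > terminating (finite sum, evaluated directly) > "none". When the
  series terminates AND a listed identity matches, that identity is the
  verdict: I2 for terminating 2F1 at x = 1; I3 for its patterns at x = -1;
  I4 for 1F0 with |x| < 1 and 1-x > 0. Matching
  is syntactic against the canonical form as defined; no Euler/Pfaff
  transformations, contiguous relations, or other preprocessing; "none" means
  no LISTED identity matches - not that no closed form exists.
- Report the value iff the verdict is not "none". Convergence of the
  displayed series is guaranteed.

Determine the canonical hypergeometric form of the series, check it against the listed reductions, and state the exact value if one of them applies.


Prefactor -1, argument 4/9: 1F0 with upper {-2/5} over lower {-}. Verdict: the I4 binomial reduction fires (the 1F0 binomial series: exponent 2/5, x = 4/9). Its exact value is (-1) * (5/9)^(2/5).

The tell: x = (4/9) and the running product (C = -1, x = 4/9) telescopes to a rising factorial.
Step ratio: r(k) = (4/9) * (k-2/5) / [(k+1)] - rational; roots negated = parameters, x = (4/9), C = -1.


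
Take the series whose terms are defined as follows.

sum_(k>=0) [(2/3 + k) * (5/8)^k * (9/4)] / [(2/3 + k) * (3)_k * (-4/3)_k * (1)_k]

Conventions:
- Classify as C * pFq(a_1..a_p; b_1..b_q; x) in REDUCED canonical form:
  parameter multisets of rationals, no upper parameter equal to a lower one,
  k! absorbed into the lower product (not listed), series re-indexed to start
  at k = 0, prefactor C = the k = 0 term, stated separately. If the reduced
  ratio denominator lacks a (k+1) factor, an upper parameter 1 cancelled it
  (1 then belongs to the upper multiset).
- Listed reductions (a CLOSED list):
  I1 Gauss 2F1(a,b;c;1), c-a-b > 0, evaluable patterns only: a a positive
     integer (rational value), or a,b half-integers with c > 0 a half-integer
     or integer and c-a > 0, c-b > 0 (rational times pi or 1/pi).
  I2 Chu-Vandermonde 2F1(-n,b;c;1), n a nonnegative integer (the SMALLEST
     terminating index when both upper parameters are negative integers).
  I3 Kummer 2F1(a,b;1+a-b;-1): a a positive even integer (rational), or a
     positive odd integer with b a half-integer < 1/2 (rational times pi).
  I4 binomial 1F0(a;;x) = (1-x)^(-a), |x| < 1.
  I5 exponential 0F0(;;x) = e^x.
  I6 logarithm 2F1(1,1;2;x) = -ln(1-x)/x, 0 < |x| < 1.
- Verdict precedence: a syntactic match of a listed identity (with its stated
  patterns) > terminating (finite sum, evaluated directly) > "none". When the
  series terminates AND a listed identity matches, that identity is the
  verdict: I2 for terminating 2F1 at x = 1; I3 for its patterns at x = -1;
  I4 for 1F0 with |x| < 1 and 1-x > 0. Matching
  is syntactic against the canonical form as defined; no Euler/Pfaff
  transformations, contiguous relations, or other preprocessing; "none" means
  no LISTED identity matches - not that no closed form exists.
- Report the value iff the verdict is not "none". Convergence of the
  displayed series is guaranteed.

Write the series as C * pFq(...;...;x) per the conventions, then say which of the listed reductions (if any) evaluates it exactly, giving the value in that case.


The series (x = 5/8) is 0F2: upper {-}, lower {-4/3, 3}, prefactor 9/4. Verdict: none - at argument 5/8 the multisets {-} ; {-4/3, 3} match no listed identity.

Key observation: with t_0 = 9/4, (1)_k (C = 9/4) is k! itself.
Ratio: r(k) = (5/8) * 1 / [(k-4/3) (k+3) (k+1)] ; factor over Q: parameters, x = (5/8), and C = 9/4.


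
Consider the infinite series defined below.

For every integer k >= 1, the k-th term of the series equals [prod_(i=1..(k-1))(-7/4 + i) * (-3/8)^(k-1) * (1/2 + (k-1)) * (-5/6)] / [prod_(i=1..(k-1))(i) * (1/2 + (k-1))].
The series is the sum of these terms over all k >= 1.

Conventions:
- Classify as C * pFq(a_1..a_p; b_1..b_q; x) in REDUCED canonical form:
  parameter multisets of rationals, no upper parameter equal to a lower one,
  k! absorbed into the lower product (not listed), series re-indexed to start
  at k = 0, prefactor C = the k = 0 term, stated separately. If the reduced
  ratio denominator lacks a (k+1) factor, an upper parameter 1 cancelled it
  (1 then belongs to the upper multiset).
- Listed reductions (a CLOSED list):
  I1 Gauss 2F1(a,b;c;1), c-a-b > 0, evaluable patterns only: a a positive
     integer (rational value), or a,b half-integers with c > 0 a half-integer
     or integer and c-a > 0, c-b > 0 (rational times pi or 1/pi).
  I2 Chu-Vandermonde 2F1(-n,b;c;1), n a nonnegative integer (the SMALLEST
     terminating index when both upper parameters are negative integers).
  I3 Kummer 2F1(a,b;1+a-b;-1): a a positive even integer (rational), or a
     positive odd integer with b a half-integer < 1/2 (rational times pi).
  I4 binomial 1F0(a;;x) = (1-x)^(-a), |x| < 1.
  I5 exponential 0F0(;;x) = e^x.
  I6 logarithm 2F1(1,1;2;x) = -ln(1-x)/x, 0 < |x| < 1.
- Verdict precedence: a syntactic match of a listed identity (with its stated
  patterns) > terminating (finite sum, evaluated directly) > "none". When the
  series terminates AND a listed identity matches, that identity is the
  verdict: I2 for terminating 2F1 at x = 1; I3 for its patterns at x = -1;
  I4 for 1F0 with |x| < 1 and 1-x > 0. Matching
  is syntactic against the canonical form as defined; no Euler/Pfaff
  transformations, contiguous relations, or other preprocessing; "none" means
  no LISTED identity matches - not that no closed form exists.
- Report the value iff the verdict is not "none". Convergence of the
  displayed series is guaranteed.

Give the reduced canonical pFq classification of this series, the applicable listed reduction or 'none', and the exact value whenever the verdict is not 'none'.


Reduced: x = -3/8, 1F0, upper = {-3/4}, lower = {-}, C = -5/6. Verdict: the I4 binomial reduction matches (the 1F0 binomial series: exponent 3/4, x = -3/8). Value: (-5/6) * (11/8)^(3/4).

First insight: with t_0 = -5/6, the product of the first k integers (C = -5/6) is k!.
Consecutive-term ratio: r(k) = (-3/8) * (k-3/4) / [(k+1)] - rational; roots negated = parameters, x = (-3/8), C = -5/6.


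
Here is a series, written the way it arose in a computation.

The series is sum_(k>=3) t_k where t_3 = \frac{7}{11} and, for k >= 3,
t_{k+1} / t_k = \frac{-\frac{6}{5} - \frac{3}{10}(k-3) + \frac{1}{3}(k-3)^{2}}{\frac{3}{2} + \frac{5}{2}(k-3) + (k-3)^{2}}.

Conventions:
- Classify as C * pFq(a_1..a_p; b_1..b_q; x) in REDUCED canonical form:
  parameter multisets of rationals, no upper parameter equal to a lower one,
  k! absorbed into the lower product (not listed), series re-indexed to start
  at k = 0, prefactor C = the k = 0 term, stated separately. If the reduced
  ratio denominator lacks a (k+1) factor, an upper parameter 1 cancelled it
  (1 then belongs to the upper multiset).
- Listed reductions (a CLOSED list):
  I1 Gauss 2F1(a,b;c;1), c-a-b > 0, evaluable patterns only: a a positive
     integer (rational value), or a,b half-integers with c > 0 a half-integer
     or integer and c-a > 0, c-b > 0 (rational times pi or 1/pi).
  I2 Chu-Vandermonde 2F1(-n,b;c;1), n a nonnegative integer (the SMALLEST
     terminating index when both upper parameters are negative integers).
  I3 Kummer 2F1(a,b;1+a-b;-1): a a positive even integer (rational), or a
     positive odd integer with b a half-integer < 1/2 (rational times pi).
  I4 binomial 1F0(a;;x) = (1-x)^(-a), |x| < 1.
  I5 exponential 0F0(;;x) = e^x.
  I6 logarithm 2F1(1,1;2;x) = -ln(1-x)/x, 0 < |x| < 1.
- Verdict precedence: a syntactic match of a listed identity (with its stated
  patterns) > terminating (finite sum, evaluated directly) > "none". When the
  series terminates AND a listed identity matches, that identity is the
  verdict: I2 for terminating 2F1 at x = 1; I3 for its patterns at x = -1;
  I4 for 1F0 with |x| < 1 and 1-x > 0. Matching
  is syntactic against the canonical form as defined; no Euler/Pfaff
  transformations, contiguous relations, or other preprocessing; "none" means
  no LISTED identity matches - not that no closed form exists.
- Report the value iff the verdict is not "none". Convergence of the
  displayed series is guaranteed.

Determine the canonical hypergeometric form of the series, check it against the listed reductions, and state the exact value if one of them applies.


At argument \frac{1}{3}: a 1F0 with upper {-\frac{12}{5}}, lower {-}, scaled by C = \frac{7}{11}. Verdict: this is binomial (I4) (the 1F0 binomial series: exponent 12/5, x = \frac{1}{3}). Hence: \frac{7}{11} \cdot \left(\frac{2}{3}\right)^{\frac{12}{5}}.

First insight: t_0 being \frac{7}{11}, roots of the ratio polynomials (C = 7/11, x = 1/3) are the negated parameters.
Term ratio: r(k) = \frac{1}{3} * (k-\frac{12}{5}) / [(k+1)] - rational; roots negated = parameters, x = \frac{1}{3}, C = \frac{7}{11}.


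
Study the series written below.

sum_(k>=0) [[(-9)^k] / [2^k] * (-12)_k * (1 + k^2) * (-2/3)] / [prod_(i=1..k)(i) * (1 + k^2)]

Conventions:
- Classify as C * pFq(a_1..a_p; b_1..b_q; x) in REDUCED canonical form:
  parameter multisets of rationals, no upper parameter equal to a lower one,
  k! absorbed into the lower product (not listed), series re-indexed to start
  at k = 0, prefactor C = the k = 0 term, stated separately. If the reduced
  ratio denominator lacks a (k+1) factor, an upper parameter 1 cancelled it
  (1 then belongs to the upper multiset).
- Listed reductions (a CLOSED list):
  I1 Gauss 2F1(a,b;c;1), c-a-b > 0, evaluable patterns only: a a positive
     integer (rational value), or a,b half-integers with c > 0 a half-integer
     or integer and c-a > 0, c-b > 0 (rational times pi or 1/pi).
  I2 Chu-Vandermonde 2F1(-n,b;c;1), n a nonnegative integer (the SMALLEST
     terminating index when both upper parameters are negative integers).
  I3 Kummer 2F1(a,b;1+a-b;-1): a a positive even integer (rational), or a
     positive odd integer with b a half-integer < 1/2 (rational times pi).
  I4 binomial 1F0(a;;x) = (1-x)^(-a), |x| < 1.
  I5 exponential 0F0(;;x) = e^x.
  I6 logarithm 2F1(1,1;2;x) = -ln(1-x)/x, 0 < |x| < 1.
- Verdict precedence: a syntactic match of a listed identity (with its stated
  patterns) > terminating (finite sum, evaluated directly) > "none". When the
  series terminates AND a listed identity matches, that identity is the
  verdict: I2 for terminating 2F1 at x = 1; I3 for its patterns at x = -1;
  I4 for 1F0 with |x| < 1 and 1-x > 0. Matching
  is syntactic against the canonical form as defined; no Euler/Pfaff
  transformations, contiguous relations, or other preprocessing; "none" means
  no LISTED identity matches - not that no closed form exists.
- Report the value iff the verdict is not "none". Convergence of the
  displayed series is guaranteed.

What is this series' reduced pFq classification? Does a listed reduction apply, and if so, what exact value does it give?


At argument -9/2: a 1F0 with upper {-12}, lower {-}, scaled by C = -2/3. Verdict: terminating - upper -12 stops the sum at k = 12; the 13 terms are added exactly. Exact value: -3138428376721/6144.

Key observation: t_0 = -2/3 here, and the two k-th powers (prefactor -2/3) combine into one argument.
Term ratio: r(k) = (-9/2) * (k-12) / [(k+1)] - rational; roots negated = parameters, x = (-9/2), C = -2/3.


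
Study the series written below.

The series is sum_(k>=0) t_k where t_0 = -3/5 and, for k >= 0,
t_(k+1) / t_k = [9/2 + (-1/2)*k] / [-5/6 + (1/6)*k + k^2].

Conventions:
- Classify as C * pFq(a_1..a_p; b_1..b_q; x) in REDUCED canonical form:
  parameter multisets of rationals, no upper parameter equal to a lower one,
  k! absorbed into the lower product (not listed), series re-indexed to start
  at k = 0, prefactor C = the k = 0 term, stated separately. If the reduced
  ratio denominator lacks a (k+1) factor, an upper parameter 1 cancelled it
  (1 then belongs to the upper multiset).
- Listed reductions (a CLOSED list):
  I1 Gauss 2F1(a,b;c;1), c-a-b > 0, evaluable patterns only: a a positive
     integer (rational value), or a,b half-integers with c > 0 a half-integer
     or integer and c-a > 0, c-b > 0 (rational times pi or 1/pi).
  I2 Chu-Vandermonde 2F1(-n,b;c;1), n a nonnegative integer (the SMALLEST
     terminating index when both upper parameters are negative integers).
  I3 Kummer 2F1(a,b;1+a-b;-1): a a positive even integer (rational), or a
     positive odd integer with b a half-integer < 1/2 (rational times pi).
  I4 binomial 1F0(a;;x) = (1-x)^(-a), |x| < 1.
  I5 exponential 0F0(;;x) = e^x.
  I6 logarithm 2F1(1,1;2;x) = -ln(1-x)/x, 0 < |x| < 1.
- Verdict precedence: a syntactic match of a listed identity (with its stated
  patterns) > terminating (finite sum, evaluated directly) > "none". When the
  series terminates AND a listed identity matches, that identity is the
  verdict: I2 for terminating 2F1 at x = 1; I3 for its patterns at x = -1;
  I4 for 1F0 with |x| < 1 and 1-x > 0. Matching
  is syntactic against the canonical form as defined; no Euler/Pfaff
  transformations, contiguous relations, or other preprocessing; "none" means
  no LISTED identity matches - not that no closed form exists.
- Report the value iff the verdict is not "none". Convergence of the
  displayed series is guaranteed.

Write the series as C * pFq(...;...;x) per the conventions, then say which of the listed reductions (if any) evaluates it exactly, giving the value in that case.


At argument -1/2: a 1F1 with upper {-9}, lower {-5/6}, scaled by C = -3/5. Verdict: terminating - the sum ends at index 9 because -9 is a negative integer; exact evaluation follows. Exact value: 5125124286624/53297505625.

The tell: from the first term -3/5: roots of the ratio polynomials (prefactor -3/5) are the negated parameters.
Term ratio: r(k) = (-1/2) * (k-9) / [(k-5/6) (k+1)] - rational in k, leading ratio (-1/2); with t_0 = -3/5, classification follows.


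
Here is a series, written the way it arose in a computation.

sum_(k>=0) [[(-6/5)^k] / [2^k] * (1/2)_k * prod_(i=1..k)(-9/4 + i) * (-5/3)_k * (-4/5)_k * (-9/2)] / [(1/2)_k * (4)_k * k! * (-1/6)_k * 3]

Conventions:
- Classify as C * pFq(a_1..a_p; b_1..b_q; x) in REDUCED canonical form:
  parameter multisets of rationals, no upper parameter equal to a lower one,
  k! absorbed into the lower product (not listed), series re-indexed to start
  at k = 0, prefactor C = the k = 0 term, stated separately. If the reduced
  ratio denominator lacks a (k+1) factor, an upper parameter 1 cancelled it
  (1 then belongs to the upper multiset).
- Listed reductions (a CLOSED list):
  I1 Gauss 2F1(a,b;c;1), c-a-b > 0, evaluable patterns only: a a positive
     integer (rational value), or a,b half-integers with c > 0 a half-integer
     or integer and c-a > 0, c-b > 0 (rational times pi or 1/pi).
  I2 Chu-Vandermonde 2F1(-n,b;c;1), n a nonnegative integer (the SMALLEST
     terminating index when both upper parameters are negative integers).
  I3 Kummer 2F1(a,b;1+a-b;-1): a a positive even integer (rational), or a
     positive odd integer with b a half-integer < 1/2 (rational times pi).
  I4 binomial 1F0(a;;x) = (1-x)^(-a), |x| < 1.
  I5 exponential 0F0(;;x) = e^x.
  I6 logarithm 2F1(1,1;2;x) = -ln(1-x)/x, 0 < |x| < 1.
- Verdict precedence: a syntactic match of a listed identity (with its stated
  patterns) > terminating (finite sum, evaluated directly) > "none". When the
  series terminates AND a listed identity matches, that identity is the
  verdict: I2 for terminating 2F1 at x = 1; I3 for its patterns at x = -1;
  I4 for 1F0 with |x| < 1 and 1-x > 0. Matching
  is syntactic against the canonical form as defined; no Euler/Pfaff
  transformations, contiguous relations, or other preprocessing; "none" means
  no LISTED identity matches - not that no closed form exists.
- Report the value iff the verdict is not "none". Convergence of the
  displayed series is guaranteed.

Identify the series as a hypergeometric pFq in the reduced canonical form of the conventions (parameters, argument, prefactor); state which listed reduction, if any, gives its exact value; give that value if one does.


Canonical form: C = -3/2 times 3F2 with upper {-5/3, -5/4, -4/5}, lower {-1/6, 4}, x = -3/5. Verdict: none. Every listed pattern misses the 3F2 form at -3/5, upper {-5/3, -5/4, -4/5}.

First insight: from the first term -3/2: the constant factors (prefactor -3/2) combine into one prefactor.
Consecutive-term ratio: r(k) = (-3/5) * (k-5/3) (k-5/4) (k-4/5) / [(k-1/6) (k+4) (k+1)] - rational in k, leading ratio (-3/5); with t_0 = -3/2, classification follows.


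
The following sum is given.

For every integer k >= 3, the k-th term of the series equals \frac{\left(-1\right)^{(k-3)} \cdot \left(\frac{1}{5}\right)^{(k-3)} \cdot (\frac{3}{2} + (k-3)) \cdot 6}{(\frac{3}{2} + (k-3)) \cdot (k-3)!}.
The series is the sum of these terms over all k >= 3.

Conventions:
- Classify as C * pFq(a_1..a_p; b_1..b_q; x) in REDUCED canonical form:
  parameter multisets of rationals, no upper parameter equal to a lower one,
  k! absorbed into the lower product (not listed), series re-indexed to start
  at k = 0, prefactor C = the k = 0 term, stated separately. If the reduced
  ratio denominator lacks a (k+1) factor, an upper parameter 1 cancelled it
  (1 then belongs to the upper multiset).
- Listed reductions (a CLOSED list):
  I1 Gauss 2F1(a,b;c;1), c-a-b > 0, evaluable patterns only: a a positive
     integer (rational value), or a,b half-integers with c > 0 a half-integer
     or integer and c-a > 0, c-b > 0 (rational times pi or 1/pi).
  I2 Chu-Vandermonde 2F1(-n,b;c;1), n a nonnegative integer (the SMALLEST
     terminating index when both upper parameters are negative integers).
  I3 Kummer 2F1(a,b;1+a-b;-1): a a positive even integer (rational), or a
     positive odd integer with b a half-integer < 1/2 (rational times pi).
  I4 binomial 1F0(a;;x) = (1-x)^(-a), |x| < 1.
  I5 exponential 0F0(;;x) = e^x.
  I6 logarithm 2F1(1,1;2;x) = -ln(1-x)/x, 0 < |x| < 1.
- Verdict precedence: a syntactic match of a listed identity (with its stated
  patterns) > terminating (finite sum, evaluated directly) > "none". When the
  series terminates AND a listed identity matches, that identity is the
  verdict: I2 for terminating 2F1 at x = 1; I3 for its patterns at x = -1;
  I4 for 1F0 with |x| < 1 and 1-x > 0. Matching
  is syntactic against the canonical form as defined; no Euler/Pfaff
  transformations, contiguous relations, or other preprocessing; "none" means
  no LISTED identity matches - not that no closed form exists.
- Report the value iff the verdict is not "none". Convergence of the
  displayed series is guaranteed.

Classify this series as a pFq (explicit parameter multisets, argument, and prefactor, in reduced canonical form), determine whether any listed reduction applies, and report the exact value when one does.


x = -\frac{1}{5} here; the reduced form reads 0F0, upper {-}, lower {-}, C = 6. Verdict: the I5 exponential reduction fires (the 0F0 exponential series at x = -\frac{1}{5}). Hence: 6 \cdot e^{-\frac{1}{5}}.

The tell: with t_0 = 6, k + 3/2 divides numerator and denominator alike; prefactor 6 after cancelling.
Adjacent-term ratio: r(k) = -\frac{1}{5} * 1 / [(k+1)] ; factor over Q: parameters, x = -\frac{1}{5}, and C = 6.


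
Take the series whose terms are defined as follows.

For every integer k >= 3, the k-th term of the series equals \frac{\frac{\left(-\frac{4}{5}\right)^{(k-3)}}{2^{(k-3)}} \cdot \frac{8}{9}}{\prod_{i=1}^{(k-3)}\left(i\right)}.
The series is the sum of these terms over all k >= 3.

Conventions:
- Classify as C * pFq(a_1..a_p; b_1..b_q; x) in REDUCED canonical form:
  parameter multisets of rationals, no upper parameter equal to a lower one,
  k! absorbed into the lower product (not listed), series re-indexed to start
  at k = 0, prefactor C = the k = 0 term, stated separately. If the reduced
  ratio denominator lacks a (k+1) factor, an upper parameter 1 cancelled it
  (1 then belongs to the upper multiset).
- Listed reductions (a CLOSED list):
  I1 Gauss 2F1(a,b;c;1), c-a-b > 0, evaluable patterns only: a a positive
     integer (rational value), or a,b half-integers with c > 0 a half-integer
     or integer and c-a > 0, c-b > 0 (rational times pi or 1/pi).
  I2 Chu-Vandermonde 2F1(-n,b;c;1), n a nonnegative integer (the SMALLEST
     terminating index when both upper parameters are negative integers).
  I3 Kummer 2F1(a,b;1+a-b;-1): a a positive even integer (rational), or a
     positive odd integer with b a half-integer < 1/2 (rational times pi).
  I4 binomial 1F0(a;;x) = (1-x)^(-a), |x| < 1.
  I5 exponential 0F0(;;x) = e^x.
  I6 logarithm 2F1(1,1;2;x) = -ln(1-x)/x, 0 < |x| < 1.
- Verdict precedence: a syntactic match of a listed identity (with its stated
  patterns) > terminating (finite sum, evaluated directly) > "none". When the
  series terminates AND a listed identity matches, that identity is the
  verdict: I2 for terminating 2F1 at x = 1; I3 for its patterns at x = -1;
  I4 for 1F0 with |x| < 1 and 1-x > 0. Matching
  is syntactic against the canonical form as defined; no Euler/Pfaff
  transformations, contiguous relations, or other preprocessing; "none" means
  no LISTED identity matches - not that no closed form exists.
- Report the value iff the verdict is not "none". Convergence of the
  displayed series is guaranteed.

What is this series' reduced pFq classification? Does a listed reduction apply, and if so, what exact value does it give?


Canonical form: C = \frac{8}{9} times 0F0 with upper {-}, lower {-}, x = -\frac{2}{5}. Verdict: the I5 exponential reduction fires (the 0F0 exponential series at x = -\frac{2}{5}). Hence: \frac{8}{9} \cdot e^{-\frac{2}{5}}.

First insight: t_0 being \frac{8}{9}, the two k-th powers (C = 8/9, x = -2/5) combine into one argument.
Ratio: r(k) = -\frac{2}{5} * 1 / [(k+1)] - rational; roots negated = parameters, x = -\frac{2}{5}, C = \frac{8}{9}.


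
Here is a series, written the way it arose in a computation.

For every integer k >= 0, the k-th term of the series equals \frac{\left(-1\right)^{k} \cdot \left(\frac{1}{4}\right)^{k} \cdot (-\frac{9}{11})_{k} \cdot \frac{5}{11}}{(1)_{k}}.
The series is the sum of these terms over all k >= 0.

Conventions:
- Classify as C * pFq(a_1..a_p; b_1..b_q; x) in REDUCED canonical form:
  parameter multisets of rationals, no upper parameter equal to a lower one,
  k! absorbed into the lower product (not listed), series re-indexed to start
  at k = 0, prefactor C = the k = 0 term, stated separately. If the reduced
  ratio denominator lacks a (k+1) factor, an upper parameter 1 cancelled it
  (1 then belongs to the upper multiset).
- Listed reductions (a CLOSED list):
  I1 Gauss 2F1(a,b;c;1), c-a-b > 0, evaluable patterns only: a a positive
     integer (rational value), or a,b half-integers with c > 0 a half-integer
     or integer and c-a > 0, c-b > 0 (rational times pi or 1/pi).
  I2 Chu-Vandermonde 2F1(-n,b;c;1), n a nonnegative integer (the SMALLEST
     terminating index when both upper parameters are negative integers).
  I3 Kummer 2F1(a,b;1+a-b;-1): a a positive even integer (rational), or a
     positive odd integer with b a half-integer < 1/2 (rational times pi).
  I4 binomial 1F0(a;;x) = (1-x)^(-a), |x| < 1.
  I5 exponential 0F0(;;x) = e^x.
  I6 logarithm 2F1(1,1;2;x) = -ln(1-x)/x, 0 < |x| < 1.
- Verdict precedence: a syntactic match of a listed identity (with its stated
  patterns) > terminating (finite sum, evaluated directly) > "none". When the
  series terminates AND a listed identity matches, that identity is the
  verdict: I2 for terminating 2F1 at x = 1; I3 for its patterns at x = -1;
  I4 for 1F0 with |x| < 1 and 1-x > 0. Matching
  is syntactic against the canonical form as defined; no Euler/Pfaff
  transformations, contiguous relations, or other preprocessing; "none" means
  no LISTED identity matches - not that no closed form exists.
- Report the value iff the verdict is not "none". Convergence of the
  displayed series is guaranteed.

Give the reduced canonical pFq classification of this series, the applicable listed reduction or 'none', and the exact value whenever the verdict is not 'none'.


This is \frac{5}{11} * 1F0(-\frac{9}{11}; -; -\frac{1}{4}) in reduced canonical form. Verdict: this is the I4 binomial reduction (the 1F0 binomial series: exponent 9/11, x = -\frac{1}{4}). Sum: \frac{5}{11} \cdot \left(\frac{5}{4}\right)^{\frac{9}{11}}.

Key observation: t_0 being \frac{5}{11}, the (-1)^k factor (prefactor 5/11) folds into the argument's sign.
Step ratio: r(k) = -\frac{1}{4} * (k-\frac{9}{11}) / [(k+1)] ; factor over Q: parameters, x = -\frac{1}{4}, and C = \frac{5}{11}.


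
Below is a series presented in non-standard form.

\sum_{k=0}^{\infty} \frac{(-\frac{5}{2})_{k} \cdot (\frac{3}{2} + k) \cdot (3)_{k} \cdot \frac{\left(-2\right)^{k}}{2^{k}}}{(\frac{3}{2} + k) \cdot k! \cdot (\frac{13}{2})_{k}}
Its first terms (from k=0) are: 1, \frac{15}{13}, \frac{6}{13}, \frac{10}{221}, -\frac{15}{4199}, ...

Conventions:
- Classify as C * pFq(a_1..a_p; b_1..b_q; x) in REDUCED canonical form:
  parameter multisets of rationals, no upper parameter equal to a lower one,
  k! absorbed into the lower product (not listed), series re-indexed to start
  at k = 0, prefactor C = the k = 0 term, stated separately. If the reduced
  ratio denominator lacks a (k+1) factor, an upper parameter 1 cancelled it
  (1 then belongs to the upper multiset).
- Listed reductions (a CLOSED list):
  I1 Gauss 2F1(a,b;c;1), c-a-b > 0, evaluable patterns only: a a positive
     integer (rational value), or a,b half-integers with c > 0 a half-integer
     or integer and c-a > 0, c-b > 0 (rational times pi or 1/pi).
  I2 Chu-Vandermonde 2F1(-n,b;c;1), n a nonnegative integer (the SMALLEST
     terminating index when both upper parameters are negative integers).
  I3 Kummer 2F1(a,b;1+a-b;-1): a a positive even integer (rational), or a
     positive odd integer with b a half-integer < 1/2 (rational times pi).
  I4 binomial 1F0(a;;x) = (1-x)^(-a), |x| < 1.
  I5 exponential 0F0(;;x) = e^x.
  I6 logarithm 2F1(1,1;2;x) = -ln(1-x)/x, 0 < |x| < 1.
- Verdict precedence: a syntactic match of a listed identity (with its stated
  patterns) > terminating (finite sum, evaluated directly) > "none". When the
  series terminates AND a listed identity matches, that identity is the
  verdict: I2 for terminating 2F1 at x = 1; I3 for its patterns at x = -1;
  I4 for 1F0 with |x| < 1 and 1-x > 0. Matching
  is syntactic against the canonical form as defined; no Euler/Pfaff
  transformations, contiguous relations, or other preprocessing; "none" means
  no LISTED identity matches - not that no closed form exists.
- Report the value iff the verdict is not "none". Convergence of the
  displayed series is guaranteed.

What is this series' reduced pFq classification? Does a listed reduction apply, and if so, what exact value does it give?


The series (x = -1) is 2F1: upper {-\frac{5}{2}, 3}, lower {\frac{13}{2}}, prefactor 1. Verdict at x = -1: Kummer's theorem (I3) matches (x = -1; c = \frac{13}{2} equals 1+a-b for upper {-\frac{5}{2}, 3}: listed pattern). Exact value: \frac{3465}{4096} \cdot \pi.

The tell: x = -1 and the factor k + 3/2 cancels (top and bottom), leaving prefactor 1.
Term ratio: r(k) = -1 * (k-\frac{5}{2}) (k+3) / [(k+\frac{13}{2}) (k+1)] - rational in k, leading ratio -1; with t_0 = 1, classification follows.


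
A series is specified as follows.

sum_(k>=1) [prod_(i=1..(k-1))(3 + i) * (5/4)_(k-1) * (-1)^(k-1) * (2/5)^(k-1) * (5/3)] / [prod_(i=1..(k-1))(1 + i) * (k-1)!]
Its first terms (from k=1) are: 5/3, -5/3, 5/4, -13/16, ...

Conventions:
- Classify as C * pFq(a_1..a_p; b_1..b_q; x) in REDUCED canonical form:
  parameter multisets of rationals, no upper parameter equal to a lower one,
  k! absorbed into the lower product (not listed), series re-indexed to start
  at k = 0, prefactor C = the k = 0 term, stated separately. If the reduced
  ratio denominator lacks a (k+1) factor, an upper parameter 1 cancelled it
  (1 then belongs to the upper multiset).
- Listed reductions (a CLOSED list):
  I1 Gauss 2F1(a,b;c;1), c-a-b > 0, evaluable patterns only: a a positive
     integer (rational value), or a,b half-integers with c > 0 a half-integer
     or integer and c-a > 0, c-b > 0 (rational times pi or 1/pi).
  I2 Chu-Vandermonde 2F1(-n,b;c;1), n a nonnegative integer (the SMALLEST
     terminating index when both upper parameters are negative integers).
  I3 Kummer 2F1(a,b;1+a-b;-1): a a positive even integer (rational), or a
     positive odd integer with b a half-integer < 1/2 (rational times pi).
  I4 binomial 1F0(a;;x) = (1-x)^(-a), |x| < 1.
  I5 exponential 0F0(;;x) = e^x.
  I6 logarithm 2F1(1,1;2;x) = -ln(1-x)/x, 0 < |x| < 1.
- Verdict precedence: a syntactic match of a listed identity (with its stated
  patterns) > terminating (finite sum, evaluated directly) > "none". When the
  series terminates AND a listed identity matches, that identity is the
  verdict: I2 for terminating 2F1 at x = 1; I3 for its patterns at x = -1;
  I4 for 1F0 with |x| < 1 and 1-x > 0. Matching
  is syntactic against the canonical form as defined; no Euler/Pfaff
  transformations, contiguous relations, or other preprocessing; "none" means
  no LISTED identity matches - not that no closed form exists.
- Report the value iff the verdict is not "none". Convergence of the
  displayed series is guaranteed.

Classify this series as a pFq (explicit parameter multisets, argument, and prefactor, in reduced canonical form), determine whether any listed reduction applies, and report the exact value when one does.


Prefactor 5/3, argument -2/5: 2F1 with upper {5/4, 4} over lower {2}. Verdict: none. A 2F1 with upper {5/4, 4} fits none of I1-I6 at x = -2/5; the sum runs forever.

The tell: t_0 being 5/3, the running product (C = 5/3, x = -2/5) telescopes to a rising factorial.
Consecutive-term ratio: r(k) = (-2/5) * (k+5/4) (k+4) / [(k+2) (k+1)] - rational; roots negated = parameters, x = (-2/5), C = 5/3.


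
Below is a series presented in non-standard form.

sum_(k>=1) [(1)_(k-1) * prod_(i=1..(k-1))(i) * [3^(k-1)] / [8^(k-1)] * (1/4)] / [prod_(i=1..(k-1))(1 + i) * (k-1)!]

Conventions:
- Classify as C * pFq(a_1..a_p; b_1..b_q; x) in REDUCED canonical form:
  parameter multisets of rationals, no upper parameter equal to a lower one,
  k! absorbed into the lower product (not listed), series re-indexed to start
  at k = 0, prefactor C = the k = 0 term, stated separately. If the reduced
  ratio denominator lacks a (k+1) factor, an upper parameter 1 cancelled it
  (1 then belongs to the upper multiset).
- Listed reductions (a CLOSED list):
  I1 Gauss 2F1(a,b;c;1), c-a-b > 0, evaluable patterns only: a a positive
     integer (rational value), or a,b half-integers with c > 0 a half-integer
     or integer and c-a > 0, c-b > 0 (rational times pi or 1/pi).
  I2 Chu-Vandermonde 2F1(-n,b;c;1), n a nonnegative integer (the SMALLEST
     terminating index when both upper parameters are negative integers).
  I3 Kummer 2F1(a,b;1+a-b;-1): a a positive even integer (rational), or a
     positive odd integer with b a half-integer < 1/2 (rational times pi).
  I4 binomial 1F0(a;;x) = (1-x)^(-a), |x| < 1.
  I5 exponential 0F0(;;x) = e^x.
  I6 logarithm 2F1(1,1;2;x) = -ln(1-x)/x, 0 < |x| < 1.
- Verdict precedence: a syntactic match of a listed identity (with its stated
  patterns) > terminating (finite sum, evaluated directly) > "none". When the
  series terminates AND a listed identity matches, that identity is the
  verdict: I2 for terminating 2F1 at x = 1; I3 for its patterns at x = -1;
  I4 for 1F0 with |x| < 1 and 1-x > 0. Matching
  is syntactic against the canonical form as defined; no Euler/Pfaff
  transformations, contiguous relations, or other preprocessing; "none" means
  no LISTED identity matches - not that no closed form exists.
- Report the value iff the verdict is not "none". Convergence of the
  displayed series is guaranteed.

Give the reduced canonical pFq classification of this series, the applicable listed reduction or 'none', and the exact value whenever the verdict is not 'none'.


This is 1/4 * 2F1(1, 1; 2; 3/8) in reduced canonical form. Verdict at x = 3/8: logarithm (I6) matches (the logarithm: parameters (1,1;2), x = 3/8). Value: (-2/3) * ln(5/8).

First insight: with t_0 = 1/4, the lower running product (C = 1/4) is a rising factorial.
Consecutive-term ratio: r(k) = (3/8) * (k+1) (k+1) / [(k+2) (k+1)] - poly over poly, x = (3/8) from leading terms; C = 1/4 at k = 0.
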